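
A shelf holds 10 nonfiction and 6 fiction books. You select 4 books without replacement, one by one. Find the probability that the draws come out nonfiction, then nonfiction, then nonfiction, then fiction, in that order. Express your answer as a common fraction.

Each draw changes the counts, so multiply the conditional probabilities along the sequence:
P = 10/16 × 9/15 × 8/14 × 6/13 = 4320/43680 = 9/91.

9/91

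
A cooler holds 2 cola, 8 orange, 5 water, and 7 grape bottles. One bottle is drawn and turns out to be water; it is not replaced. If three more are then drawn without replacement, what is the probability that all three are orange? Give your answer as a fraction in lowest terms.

With the first bottle removed, 8 orange remain out of 21.
P = 8/21 × 7/20 × 6/19 = 336/7980 = 4/95.

4/95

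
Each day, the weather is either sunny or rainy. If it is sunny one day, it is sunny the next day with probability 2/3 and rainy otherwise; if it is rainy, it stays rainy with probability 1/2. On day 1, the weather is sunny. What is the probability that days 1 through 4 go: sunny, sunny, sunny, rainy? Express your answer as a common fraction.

4/27

Day 1 is given. For each transition, use the conditional probability from the current state:
P(sunny | sunny) = 2/3; P(sunny | sunny) = 2/3; P(rainy | sunny) = 1/3.
P = 2/3 × 2/3 × 1/3 = 4/27.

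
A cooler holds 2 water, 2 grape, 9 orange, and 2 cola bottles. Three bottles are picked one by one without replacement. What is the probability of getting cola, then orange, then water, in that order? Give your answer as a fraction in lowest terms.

Chain rule:
P = 2/15 × 9/14 × 2/13 = 36/2730 = 6/455.

6/455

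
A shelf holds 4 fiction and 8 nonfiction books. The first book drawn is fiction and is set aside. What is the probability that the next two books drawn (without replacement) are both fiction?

With the first book removed, 3 fiction remain out of 11.
P = 3/11 × 2/10 = 6/110 = 3/55.

3/55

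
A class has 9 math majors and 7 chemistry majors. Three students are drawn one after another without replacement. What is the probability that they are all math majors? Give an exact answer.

3/20

P(every draw is a math major) = 9/16 × 8/15 × 7/14 = 504/3360 = 3/20.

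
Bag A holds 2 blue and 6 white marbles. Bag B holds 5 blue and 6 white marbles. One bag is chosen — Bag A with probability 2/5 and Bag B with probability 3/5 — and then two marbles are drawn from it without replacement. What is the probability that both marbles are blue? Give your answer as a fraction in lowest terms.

19/154

From Bag A: P(both blue) = (2/8)(1/7) = 1/28.
From Bag B: P(both blue) = (5/11)(4/10) = 2/11.
Total probability = (2/5)(1/28) + (3/5)(2/11) = 19/154.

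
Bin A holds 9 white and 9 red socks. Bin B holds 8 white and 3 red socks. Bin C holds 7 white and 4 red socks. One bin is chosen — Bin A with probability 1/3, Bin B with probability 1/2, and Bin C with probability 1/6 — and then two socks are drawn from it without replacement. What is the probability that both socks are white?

From Bin A: P(both white) = (9/18)(8/17) = 4/17.
From Bin B: P(both white) = (8/11)(7/10) = 28/55.
From Bin C: P(both white) = (7/11)(6/10) = 21/55.
Total probability = (1/3)(4/17) + (1/2)(28/55) + (1/6)(21/55) = 445/1122.

445/1122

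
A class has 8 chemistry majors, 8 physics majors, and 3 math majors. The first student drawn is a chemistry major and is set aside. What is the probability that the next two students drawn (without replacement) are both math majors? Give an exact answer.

1/51

After the first draw, 3 of the remaining 18 students are math majors.
P = 3/18 × 2/17 = 6/306 = 1/51.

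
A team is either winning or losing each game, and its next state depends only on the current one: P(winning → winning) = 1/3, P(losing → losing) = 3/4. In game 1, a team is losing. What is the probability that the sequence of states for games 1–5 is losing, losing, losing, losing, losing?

81/256

Game 1 is given. For each transition, use the conditional probability from the current state:
P(losing | losing) = 3/4; P(losing | losing) = 3/4; P(losing | losing) = 3/4; P(losing | losing) = 3/4.
P = 3/4 × 3/4 × 3/4 × 3/4 = 81/256.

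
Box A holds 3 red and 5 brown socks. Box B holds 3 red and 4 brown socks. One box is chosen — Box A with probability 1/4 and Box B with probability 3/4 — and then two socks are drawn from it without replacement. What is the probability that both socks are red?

15/112

From Box A: P(both red) = (3/8)(2/7) = 3/28.
From Box B: P(both red) = (3/7)(2/6) = 1/7.
Total probability = (1/4)(3/28) + (3/4)(1/7) = 15/112.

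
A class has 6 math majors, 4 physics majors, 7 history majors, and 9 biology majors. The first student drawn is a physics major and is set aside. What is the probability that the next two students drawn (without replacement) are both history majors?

7/100

After the first draw, 7 of the remaining 25 students are history majors.
P = 7/25 × 6/24 = 42/600 = 7/100.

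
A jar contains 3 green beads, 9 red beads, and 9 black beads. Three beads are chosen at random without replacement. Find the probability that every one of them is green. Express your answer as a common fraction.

P(every draw is green) = 3/21 × 2/20 × 1/19 = 6/7980 = 1/1330.

1/1330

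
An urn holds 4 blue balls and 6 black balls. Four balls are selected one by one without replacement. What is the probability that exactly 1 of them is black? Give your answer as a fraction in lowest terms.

One ordering (black drawn first) has probability 6/10 × 4/9 × 3/8 × 2/7 = 144/5040 = 1/35.
There are C(4,1) = 4 such orderings, each equally likely, so P = 4 × 1/35 = 4/35.

4/35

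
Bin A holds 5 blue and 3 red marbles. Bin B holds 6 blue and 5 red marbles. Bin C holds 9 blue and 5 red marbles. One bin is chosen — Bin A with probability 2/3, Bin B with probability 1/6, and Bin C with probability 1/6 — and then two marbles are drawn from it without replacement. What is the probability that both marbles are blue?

From Bin A: P(both blue) = (5/8)(4/7) = 5/14.
From Bin B: P(both blue) = (6/11)(5/10) = 3/11.
From Bin C: P(both blue) = (9/14)(8/13) = 36/91.
Total probability = (2/3)(5/14) + (1/6)(3/11) + (1/6)(36/91) = 2099/6006.

2099/6006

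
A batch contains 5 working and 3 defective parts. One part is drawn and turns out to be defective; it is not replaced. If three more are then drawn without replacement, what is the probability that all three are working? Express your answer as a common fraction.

2/7

After the first draw, 5 of the remaining 7 parts are working.
P = 5/7 × 4/6 × 3/5 = 60/210 = 2/7.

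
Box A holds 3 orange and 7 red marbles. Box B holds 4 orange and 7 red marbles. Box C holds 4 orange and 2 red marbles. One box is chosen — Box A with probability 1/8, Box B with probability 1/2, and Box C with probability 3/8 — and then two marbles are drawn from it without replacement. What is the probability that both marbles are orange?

From Box A: P(both orange) = (3/10)(2/9) = 1/15.
From Box B: P(both orange) = (4/11)(3/10) = 6/55.
From Box C: P(both orange) = (4/6)(3/5) = 2/5.
Total probability = (1/8)(1/15) + (1/2)(6/55) + (3/8)(2/5) = 281/1320.

281/1320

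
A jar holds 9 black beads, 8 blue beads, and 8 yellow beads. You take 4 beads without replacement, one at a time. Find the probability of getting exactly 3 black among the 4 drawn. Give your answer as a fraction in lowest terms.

672/6325

One ordering (black drawn first) has probability 9/25 × 8/24 × 7/23 × 16/22 = 8064/303600 = 168/6325.
There are C(4,3) = 4 such orderings, each equally likely, so P = 4 × 168/6325 = 672/6325.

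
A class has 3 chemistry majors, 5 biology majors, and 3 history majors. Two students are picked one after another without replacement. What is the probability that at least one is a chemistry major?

P(no chemistry majors) = 8/11 × 7/10 = 56/110 = 28/55.
P(at least one) = 1 − 28/55 = 27/55.

27/55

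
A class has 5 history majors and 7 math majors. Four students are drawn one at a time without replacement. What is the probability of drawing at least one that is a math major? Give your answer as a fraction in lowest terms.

98/99

P(no math majors) = 5/12 × 4/11 × 3/10 × 2/9 = 120/11880 = 1/99.
P(at least one) = 1 − 1/99 = 98/99.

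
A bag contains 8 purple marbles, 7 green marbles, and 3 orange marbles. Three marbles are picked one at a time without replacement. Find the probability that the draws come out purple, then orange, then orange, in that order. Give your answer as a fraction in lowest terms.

1/102

Chain rule:
P = 8/18 × 3/17 × 2/16 = 48/4896 = 1/102.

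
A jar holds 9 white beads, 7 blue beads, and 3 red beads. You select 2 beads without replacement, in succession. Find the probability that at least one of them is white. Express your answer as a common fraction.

P(no white) = 10/19 × 9/18 = 90/342 = 5/19.
P(at least one) = 1 − 5/19 = 14/19.

14/19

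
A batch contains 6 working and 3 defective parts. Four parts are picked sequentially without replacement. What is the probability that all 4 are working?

P(every draw is working) = 6/9 × 5/8 × 4/7 × 3/6 = 360/3024 = 5/42.

5/42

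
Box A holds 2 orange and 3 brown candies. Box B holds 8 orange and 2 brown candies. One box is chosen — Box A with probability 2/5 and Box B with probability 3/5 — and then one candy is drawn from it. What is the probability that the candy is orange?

From Box A: P(orange) = 2/5.
From Box B: P(orange) = 8/10.
Total probability = (2/5)(2/5) + (3/5)(8/10) = 16/25.

16/25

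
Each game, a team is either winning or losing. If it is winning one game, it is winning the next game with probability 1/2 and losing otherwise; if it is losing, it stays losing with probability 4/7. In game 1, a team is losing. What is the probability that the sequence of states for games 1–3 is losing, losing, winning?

Game 1 is given. For each transition, use the conditional probability from the current state:
P(losing | losing) = 4/7; P(winning | losing) = 3/7.
P = 4/7 × 3/7 = 12/49.

12/49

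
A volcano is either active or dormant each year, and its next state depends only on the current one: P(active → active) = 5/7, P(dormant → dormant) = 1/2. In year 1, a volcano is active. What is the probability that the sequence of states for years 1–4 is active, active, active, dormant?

Year 1 is given. For each transition, use the conditional probability from the current state:
P(active | active) = 5/7; P(active | active) = 5/7; P(dormant | active) = 2/7.
P = 5/7 × 5/7 × 2/7 = 50/343.

50/343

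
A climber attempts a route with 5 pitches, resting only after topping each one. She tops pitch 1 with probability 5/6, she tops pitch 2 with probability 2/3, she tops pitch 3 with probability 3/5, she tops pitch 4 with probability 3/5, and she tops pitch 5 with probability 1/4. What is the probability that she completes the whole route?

1/20

Multiplying along the chain,
P = 5/6 × 2/3 × 3/5 × 3/5 × 1/4 = 90/1800 = 1/20.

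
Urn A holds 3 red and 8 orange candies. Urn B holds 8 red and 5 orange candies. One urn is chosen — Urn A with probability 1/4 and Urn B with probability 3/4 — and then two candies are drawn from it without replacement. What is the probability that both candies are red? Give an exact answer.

From Urn A: P(both red) = (3/11)(2/10) = 3/55.
From Urn B: P(both red) = (8/13)(7/12) = 14/39.
Total probability = (1/4)(3/55) + (3/4)(14/39) = 809/2860.

809/2860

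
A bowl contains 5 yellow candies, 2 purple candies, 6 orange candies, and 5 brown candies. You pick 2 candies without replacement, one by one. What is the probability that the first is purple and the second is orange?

Each draw changes the counts, so multiply the conditional probabilities along the sequence:
P = 2/18 × 6/17 = 12/306 = 2/51.

2/51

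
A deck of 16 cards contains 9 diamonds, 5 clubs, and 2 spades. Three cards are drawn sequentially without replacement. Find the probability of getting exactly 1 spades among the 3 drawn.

One ordering (a spade drawn first) has probability 2/16 × 14/15 × 13/14 = 364/3360 = 13/120.
There are C(3,1) = 3 such orderings, each equally likely, so P = 3 × 13/120 = 13/40.

13/40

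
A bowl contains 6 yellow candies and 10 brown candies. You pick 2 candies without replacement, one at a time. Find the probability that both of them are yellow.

P = 6/16 × 5/15 = 30/240 = 1/8.

1/8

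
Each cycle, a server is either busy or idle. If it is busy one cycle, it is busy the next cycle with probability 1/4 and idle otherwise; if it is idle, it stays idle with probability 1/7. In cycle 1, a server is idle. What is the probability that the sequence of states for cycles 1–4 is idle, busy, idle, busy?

Cycle 1 is given. For each transition, use the conditional probability from the current state:
P(busy | idle) = 6/7; P(idle | busy) = 3/4; P(busy | idle) = 6/7.
P = 6/7 × 3/4 × 6/7 = 108/196 = 27/49.

27/49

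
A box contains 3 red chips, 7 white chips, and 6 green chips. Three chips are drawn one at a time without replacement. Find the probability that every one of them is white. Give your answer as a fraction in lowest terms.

1/16

P(all white) = 7/16 × 6/15 × 5/14 = 210/3360 = 1/16.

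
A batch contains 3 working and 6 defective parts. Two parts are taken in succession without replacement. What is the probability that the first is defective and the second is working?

Chain rule:
P = 6/9 × 3/8 = 18/72 = 1/4.

1/4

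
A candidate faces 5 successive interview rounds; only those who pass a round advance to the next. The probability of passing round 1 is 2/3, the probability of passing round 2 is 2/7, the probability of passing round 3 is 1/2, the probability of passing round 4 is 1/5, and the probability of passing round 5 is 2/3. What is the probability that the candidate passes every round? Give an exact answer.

4/315

Each stage is reached only if all earlier stages succeed, so
P = 2/3 × 2/7 × 1/2 × 1/5 × 2/3 = 8/630 = 4/315.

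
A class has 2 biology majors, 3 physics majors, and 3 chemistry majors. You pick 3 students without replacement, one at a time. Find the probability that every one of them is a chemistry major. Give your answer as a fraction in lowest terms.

1/56

P = 3/8 × 2/7 × 1/6 = 6/336 = 1/56.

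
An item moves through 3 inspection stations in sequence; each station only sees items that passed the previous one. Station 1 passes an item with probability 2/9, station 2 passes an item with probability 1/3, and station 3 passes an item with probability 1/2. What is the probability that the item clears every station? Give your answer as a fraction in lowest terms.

1/27

Multiplying along the chain,
P = 2/9 × 1/3 × 1/2 = 2/54 = 1/27.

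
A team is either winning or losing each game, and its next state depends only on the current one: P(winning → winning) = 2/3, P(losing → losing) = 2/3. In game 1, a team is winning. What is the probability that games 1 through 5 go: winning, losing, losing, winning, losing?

Game 1 is given. For each transition, use the conditional probability from the current state:
P(losing | winning) = 1/3; P(losing | losing) = 2/3; P(winning | losing) = 1/3; P(losing | winning) = 1/3.
P = 1/3 × 2/3 × 1/3 × 1/3 = 2/81.

2/81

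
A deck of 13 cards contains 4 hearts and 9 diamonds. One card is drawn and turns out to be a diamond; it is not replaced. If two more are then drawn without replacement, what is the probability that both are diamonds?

After the first draw, 8 of the remaining 12 cards are diamonds.
P = 8/12 × 7/11 = 56/132 = 14/33.

14/33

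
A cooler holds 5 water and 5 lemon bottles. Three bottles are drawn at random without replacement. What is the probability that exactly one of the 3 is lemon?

One ordering (lemon drawn first) has probability 5/10 × 5/9 × 4/8 = 100/720 = 5/36.
There are C(3,1) = 3 such orderings, each equally likely, so P = 3 × 5/36 = 5/12.

5/12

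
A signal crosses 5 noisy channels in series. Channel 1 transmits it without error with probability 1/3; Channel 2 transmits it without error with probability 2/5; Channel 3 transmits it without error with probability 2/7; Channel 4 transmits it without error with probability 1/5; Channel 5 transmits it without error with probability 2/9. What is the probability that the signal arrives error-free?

Multiplying along the chain,
P = 1/3 × 2/5 × 2/7 × 1/5 × 2/9 = 8/4725.

8/4725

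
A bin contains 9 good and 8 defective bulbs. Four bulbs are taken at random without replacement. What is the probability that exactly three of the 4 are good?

24/85

One ordering (good drawn first) has probability 9/17 × 8/16 × 7/15 × 8/14 = 4032/57120 = 6/85.
There are C(4,3) = 4 such orderings, each equally likely, so P = 4 × 6/85 = 24/85.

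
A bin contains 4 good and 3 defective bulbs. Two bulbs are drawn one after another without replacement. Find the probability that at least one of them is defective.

P(no defective) = 4/7 × 3/6 = 12/42 = 2/7.
P(at least one) = 1 − 2/7 = 5/7.

5/7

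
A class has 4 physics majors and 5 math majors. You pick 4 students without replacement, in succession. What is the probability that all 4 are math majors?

5/126

P(all math majors) = 5/9 × 4/8 × 3/7 × 2/6 = 120/3024 = 5/126.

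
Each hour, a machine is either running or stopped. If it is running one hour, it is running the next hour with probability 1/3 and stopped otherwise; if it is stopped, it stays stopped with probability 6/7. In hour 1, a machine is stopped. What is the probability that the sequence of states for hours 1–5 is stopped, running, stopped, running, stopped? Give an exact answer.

Hour 1 is given. For each transition, use the conditional probability from the current state:
P(running | stopped) = 1/7; P(stopped | running) = 2/3; P(running | stopped) = 1/7; P(stopped | running) = 2/3.
P = 1/7 × 2/3 × 1/7 × 2/3 = 4/441.

4/441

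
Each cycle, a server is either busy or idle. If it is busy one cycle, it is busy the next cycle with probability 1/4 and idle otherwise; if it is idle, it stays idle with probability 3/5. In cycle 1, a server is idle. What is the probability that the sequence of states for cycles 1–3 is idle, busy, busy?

Cycle 1 is given. For each transition, use the conditional probability from the current state:
P(busy | idle) = 2/5; P(busy | busy) = 1/4.
P = 2/5 × 1/4 = 2/20 = 1/10.

1/10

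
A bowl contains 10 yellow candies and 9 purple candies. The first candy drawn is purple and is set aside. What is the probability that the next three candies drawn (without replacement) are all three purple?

7/102

With the first candy removed, 8 purple remain out of 18.
P = 8/18 × 7/17 × 6/16 = 336/4896 = 7/102.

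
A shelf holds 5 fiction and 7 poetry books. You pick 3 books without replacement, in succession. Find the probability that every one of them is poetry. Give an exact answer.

P(every draw is poetry) = 7/12 × 6/11 × 5/10 = 210/1320 = 7/44.

7/44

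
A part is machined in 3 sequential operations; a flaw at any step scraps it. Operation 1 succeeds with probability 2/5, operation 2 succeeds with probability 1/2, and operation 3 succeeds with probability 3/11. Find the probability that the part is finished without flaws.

3/55

Each stage is reached only if all earlier stages succeed, so
P = 2/5 × 1/2 × 3/11 = 6/110 = 3/55.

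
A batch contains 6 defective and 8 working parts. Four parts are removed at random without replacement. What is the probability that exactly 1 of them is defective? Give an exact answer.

48/143

One ordering (defective drawn first) has probability 6/14 × 8/13 × 7/12 × 6/11 = 2016/24024 = 12/143.
There are C(4,1) = 4 such orderings, each equally likely, so P = 4 × 12/143 = 48/143.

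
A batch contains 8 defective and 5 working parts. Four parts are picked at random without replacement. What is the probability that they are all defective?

P(all defective) = 8/13 × 7/12 × 6/11 × 5/10 = 1680/17160 = 14/143.

14/143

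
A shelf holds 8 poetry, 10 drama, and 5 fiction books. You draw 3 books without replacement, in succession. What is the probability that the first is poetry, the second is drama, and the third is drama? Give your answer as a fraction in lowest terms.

120/1771

Chain rule:
P = 8/23 × 10/22 × 9/21 = 720/10626 = 120/1771.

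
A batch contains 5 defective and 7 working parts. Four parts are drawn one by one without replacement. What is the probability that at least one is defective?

92/99

P(no defective) = 7/12 × 6/11 × 5/10 × 4/9 = 840/11880 = 7/99.
P(at least one) = 1 − 7/99 = 92/99.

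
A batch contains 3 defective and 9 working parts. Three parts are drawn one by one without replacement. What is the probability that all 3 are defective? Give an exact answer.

1/220

P = 3/12 × 2/11 × 1/10 = 6/1320 = 1/220.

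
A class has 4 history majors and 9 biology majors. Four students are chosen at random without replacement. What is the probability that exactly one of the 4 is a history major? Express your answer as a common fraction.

336/715

One ordering (a history major drawn first) has probability 4/13 × 9/12 × 8/11 × 7/10 = 2016/17160 = 84/715.
There are C(4,1) = 4 such orderings, each equally likely, so P = 4 × 84/715 = 336/715.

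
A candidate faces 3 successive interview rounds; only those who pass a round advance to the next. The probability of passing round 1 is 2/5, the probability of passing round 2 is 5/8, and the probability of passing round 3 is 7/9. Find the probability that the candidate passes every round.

7/36

Multiplying along the chain,
P = 2/5 × 5/8 × 7/9 = 70/360 = 7/36.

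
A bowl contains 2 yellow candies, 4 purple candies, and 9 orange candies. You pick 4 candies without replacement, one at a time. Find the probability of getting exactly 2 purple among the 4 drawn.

22/91

One ordering (purple drawn first) has probability 4/15 × 3/14 × 11/13 × 10/12 = 1320/32760 = 11/273.
There are C(4,2) = 6 such orderings, each equally likely, so P = 6 × 11/273 = 22/91.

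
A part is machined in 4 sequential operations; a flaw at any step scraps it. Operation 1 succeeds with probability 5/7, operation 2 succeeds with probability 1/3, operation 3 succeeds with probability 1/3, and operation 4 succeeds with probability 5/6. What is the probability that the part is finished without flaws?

25/378

Multiplying along the chain,
P = 5/7 × 1/3 × 1/3 × 5/6 = 25/378.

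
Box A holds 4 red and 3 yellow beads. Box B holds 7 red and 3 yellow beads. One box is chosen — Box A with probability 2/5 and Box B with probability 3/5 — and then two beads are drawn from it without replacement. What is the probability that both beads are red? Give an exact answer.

From Box A: P(both red) = (4/7)(3/6) = 2/7.
From Box B: P(both red) = (7/10)(6/9) = 7/15.
Total probability = (2/5)(2/7) + (3/5)(7/15) = 69/175.

69/175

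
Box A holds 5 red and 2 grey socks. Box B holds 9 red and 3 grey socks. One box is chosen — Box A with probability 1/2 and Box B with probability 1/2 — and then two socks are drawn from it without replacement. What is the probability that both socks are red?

From Box A: P(both red) = (5/7)(4/6) = 10/21.
From Box B: P(both red) = (9/12)(8/11) = 6/11.
Total probability = (1/2)(10/21) + (1/2)(6/11) = 118/231.

118/231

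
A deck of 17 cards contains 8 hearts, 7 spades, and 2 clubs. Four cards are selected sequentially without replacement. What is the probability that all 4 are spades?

P(all spades) = 7/17 × 6/16 × 5/15 × 4/14 = 840/57120 = 1/68.

1/68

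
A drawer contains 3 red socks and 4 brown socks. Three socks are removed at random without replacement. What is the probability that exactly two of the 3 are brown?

18/35

One ordering (brown drawn first) has probability 4/7 × 3/6 × 3/5 = 36/210 = 6/35.
There are C(3,2) = 3 such orderings, each equally likely, so P = 3 × 6/35 = 18/35.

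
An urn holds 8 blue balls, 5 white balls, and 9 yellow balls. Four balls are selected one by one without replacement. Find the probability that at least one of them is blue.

82/95

P(no blue) = 14/22 × 13/21 × 12/20 × 11/19 = 24024/175560 = 13/95.
P(at least one) = 1 − 13/95 = 82/95.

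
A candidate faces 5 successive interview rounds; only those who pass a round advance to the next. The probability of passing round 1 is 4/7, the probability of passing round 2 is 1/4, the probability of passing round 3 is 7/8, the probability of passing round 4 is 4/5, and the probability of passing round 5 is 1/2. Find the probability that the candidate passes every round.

1/20

The events are sequential, so multiply the conditional probabilities:
P = 4/7 × 1/4 × 7/8 × 4/5 × 1/2 = 112/2240 = 1/20.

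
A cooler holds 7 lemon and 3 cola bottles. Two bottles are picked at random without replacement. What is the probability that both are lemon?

P(all lemon) = 7/10 × 6/9 = 42/90 = 7/15.

7/15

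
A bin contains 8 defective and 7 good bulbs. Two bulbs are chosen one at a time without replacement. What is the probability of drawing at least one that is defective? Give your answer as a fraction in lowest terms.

P(no defective) = 7/15 × 6/14 = 42/210 = 1/5.
P(at least one) = 1 − 1/5 = 4/5.

4/5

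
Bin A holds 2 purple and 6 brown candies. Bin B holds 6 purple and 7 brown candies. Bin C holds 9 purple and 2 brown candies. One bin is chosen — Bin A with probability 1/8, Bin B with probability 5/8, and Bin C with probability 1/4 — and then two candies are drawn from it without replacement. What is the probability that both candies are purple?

From Bin A: P(both purple) = (2/8)(1/7) = 1/28.
From Bin B: P(both purple) = (6/13)(5/12) = 5/26.
From Bin C: P(both purple) = (9/11)(8/10) = 36/55.
Total probability = (1/8)(1/28) + (5/8)(5/26) + (1/4)(36/55) = 46173/160160.

46173/160160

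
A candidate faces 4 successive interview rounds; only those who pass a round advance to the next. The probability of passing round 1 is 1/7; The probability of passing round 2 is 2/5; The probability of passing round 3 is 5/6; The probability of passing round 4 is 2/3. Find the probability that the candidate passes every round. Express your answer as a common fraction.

2/63

Multiplying along the chain,
P = 1/7 × 2/5 × 5/6 × 2/3 = 20/630 = 2/63.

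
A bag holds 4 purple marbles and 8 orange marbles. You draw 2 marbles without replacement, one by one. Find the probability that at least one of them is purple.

P(no purple) = 8/12 × 7/11 = 56/132 = 14/33.
P(at least one) = 1 − 14/33 = 19/33.

19/33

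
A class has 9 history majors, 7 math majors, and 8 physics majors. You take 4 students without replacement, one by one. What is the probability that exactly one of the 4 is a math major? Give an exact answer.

340/759

One ordering (a math major drawn first) has probability 7/24 × 17/23 × 16/22 × 15/21 = 28560/255024 = 85/759.
There are C(4,1) = 4 such orderings, each equally likely, so P = 4 × 85/759 = 340/759.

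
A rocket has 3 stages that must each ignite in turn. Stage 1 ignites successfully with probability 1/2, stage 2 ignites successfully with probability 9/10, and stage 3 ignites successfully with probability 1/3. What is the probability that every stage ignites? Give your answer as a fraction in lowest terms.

3/20

The events are sequential, so multiply the conditional probabilities:
P = 1/2 × 9/10 × 1/3 = 9/60 = 3/20.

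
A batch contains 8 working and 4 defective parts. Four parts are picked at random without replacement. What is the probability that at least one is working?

494/495

P(no working) = 4/12 × 3/11 × 2/10 × 1/9 = 24/11880 = 1/495.
P(at least one) = 1 − 1/495 = 494/495.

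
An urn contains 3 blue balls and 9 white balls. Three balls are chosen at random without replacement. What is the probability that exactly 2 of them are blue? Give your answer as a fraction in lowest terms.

27/220

One ordering (blue drawn first) has probability 3/12 × 2/11 × 9/10 = 54/1320 = 9/220.
There are C(3,2) = 3 such orderings, each equally likely, so P = 3 × 9/220 = 27/220.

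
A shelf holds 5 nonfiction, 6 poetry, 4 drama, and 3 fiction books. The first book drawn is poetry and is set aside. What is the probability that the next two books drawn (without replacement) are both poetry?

5/68

With the first book removed, 5 poetry remain out of 17.
P = 5/17 × 4/16 = 20/272 = 5/68.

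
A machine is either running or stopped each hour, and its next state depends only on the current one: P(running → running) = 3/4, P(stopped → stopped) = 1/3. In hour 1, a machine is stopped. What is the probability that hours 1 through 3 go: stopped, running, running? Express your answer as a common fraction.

Hour 1 is given. For each transition, use the conditional probability from the current state:
P(running | stopped) = 2/3; P(running | running) = 3/4.
P = 2/3 × 3/4 = 6/12 = 1/2.

1/2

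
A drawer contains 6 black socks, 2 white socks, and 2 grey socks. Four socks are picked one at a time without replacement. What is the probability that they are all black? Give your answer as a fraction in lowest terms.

1/14

P = 6/10 × 5/9 × 4/8 × 3/7 = 360/5040 = 1/14.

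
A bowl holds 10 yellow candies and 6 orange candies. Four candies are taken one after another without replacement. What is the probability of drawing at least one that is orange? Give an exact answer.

P(no orange) = 10/16 × 9/15 × 8/14 × 7/13 = 5040/43680 = 3/26.
P(at least one) = 1 − 3/26 = 23/26.

23/26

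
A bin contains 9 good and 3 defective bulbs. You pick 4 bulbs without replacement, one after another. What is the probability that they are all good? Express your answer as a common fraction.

P = 9/12 × 8/11 × 7/10 × 6/9 = 3024/11880 = 14/55.

14/55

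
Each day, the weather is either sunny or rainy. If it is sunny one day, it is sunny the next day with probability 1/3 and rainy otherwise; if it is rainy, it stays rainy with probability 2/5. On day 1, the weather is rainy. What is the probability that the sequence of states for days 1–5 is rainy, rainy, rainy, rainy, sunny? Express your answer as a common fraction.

Day 1 is given. For each transition, use the conditional probability from the current state:
P(rainy | rainy) = 2/5; P(rainy | rainy) = 2/5; P(rainy | rainy) = 2/5; P(sunny | rainy) = 3/5.
P = 2/5 × 2/5 × 2/5 × 3/5 = 24/625.

24/625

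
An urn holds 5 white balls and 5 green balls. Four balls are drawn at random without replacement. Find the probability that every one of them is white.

1/42

P(every draw is white) = 5/10 × 4/9 × 3/8 × 2/7 = 120/5040 = 1/42.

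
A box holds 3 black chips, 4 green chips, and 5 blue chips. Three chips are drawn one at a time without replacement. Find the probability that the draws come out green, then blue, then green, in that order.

1/22

Multiply the probability of each draw given the previous ones:
P = 4/12 × 5/11 × 3/10 = 60/1320 = 1/22.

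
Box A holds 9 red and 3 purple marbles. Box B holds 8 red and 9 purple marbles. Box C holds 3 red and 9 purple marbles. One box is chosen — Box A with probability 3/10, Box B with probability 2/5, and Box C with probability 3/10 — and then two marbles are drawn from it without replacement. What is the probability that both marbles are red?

971/3740

From Box A: P(both red) = (9/12)(8/11) = 6/11.
From Box B: P(both red) = (8/17)(7/16) = 7/34.
From Box C: P(both red) = (3/12)(2/11) = 1/22.
Total probability = (3/10)(6/11) + (2/5)(7/34) + (3/10)(1/22) = 971/3740.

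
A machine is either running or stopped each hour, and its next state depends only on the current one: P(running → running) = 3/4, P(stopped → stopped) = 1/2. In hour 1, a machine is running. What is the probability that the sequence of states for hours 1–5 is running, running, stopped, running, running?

Hour 1 is given. For each transition, use the conditional probability from the current state:
P(running | running) = 3/4; P(stopped | running) = 1/4; P(running | stopped) = 1/2; P(running | running) = 3/4.
P = 3/4 × 1/4 × 1/2 × 3/4 = 9/128.

9/128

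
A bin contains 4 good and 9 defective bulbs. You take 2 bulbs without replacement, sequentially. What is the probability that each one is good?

P(all good) = 4/13 × 3/12 = 12/156 = 1/13.

1/13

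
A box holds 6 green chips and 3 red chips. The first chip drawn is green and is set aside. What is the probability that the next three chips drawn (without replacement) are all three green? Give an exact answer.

With the first chip removed, 5 green remain out of 8.
P = 5/8 × 4/7 × 3/6 = 60/336 = 5/28.

5/28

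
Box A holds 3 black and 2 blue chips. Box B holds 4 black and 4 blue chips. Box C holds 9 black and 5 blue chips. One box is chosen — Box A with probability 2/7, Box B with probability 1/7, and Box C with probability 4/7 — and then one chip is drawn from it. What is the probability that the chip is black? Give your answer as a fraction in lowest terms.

299/490

From Box A: P(black) = 3/5.
From Box B: P(black) = 4/8.
From Box C: P(black) = 9/14.
Total probability = (2/7)(3/5) + (1/7)(4/8) + (4/7)(9/14) = 299/490.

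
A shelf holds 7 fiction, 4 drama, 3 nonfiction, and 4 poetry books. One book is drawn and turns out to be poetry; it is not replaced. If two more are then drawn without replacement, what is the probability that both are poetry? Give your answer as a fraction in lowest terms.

With the first book removed, 3 poetry remain out of 17.
P = 3/17 × 2/16 = 6/272 = 3/136.

3/136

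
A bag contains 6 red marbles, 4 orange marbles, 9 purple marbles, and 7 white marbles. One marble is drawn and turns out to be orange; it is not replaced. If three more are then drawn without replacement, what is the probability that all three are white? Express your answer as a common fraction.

With the first marble removed, 7 white remain out of 25.
P = 7/25 × 6/24 × 5/23 = 210/13800 = 7/460.

7/460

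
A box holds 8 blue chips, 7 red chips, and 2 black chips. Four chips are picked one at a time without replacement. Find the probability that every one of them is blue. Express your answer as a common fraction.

P(every draw is blue) = 8/17 × 7/16 × 6/15 × 5/14 = 1680/57120 = 1/34.

1/34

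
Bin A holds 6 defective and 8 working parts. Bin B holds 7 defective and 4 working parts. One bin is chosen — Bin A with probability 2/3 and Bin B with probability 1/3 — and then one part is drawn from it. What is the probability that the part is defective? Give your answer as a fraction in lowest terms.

From Bin A: P(defective) = 6/14.
From Bin B: P(defective) = 7/11.
Total probability = (2/3)(6/14) + (1/3)(7/11) = 115/231.

115/231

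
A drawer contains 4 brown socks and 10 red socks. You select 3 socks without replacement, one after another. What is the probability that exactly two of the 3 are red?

One ordering (red drawn first) has probability 10/14 × 9/13 × 4/12 = 360/2184 = 15/91.
There are C(3,2) = 3 such orderings, each equally likely, so P = 3 × 15/91 = 45/91.

45/91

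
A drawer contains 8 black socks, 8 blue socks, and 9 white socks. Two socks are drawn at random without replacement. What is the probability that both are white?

P(all white) = 9/25 × 8/24 = 72/600 = 3/25.

3/25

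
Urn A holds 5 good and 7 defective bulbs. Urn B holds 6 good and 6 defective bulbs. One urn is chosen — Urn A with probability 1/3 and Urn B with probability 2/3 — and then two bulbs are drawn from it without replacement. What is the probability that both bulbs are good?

From Urn A: P(both good) = (5/12)(4/11) = 5/33.
From Urn B: P(both good) = (6/12)(5/11) = 5/22.
Total probability = (1/3)(5/33) + (2/3)(5/22) = 20/99.

20/99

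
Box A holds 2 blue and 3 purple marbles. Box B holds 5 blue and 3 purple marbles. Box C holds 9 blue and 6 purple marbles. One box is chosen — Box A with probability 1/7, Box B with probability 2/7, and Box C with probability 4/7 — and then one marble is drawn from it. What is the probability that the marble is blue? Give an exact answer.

81/140

From Box A: P(blue) = 2/5.
From Box B: P(blue) = 5/8.
From Box C: P(blue) = 9/15.
Total probability = (1/7)(2/5) + (2/7)(5/8) + (4/7)(9/15) = 81/140.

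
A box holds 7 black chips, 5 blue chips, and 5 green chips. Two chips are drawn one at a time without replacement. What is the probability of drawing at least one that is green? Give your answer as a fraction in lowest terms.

P(no green) = 12/17 × 11/16 = 132/272 = 33/68.
P(at least one) = 1 − 33/68 = 35/68.

35/68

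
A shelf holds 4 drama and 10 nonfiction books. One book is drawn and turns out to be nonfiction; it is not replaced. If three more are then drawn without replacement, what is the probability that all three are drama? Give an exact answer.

2/143

After the first draw, 4 of the remaining 13 books are drama.
P = 4/13 × 3/12 × 2/11 = 24/1716 = 2/143.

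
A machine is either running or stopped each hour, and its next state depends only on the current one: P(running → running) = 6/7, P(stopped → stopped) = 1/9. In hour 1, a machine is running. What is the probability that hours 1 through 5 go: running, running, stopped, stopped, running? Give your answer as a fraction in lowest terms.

16/1323

Hour 1 is given. For each transition, use the conditional probability from the current state:
P(running | running) = 6/7; P(stopped | running) = 1/7; P(stopped | stopped) = 1/9; P(running | stopped) = 8/9.
P = 6/7 × 1/7 × 1/9 × 8/9 = 48/3969 = 16/1323.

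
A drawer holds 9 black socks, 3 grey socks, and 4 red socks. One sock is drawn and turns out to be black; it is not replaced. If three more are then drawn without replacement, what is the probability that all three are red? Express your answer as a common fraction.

After the first draw, 4 of the remaining 15 socks are red.
P = 4/15 × 3/14 × 2/13 = 24/2730 = 4/455.

4/455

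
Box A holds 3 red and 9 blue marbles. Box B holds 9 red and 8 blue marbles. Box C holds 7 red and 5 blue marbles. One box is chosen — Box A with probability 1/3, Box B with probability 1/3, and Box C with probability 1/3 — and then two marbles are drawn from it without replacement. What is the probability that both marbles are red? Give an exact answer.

235/1122

From Box A: P(both red) = (3/12)(2/11) = 1/22.
From Box B: P(both red) = (9/17)(8/16) = 9/34.
From Box C: P(both red) = (7/12)(6/11) = 7/22.
Total probability = (1/3)(1/22) + (1/3)(9/34) + (1/3)(7/22) = 235/1122.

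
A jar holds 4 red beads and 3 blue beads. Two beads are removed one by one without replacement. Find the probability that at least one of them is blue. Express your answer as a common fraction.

5/7

P(no blue) = 4/7 × 3/6 = 12/42 = 2/7.
P(at least one) = 1 − 2/7 = 5/7.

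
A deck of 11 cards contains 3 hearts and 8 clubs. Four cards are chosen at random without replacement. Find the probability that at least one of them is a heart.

P(no hearts) = 8/11 × 7/10 × 6/9 × 5/8 = 1680/7920 = 7/33.
P(at least one) = 1 − 7/33 = 26/33.

26/33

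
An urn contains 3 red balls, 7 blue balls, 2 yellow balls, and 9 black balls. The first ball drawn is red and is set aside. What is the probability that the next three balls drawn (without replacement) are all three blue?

With the first ball removed, 7 blue remain out of 20.
P = 7/20 × 6/19 × 5/18 = 210/6840 = 7/228.

7/228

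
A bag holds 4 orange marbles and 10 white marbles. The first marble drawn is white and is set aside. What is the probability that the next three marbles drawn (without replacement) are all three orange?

With the first marble removed, 4 orange remain out of 13.
P = 4/13 × 3/12 × 2/11 = 24/1716 = 2/143.

2/143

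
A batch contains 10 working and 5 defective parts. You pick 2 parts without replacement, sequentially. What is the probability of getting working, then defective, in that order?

5/21

Each draw changes the counts, so multiply the conditional probabilities along the sequence:
P = 10/15 × 5/14 = 50/210 = 5/21.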